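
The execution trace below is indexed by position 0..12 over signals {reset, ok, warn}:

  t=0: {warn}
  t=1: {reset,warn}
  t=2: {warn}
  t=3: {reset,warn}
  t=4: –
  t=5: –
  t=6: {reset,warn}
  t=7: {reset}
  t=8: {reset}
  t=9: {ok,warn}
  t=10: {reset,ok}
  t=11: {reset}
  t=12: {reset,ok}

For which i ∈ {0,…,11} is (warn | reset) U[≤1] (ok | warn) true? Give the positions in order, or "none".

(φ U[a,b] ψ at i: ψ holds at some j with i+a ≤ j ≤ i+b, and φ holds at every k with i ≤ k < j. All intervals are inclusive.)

Evaluate at each i in [0,11]:
  i=0: ✓ (rhs at j=0)
  i=1: ✓ (rhs at j=1)
  i=2: ✓ (rhs at j=2)
  i=3: ✓ (rhs at j=3)
  i=4: ✗ (no rhs in [4,5])
  i=5: ✗ (lhs fails at k=5 before rhs at j=6)
  i=6: ✓ (rhs at j=6)
  i=7: ✗ (no rhs in [7,8])
  i=8: ✓ (rhs at j=9; lhs holds on [8,8])
  i=9: ✓ (rhs at j=9)
  i=10: ✓ (rhs at j=10)
  i=11: ✓ (rhs at j=12; lhs holds on [11,11])

0, 1, 2, 3, 6, 8, 9, 10, 11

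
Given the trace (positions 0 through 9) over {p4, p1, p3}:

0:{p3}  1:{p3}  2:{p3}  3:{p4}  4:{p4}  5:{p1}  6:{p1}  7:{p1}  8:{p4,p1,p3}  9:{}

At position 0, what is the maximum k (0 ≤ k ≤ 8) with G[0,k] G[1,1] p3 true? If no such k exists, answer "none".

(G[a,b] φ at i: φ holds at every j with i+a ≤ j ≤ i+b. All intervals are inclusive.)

1

G[1,1] p3 must hold from j=0 onward; find where it first fails.
  j=0: holds
  j=1: holds
  j=2: fails
Holds on [0,1], so largest k = 1.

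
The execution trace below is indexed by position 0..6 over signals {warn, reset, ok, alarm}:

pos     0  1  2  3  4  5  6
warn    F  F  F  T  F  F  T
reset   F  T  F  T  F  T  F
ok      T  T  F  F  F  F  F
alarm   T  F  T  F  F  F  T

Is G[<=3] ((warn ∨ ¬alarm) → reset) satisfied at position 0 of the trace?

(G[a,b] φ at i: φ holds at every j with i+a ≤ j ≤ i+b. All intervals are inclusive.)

Yes

Check ((warn ∨ ¬alarm) → reset) at every j in [0,3]:
  j=0: antecedent false → ✓
  j=1: antecedent true; consequent true → ✓
  j=2: antecedent false → ✓
  j=3: antecedent true; consequent true → ✓
All positions satisfy it → formula holds.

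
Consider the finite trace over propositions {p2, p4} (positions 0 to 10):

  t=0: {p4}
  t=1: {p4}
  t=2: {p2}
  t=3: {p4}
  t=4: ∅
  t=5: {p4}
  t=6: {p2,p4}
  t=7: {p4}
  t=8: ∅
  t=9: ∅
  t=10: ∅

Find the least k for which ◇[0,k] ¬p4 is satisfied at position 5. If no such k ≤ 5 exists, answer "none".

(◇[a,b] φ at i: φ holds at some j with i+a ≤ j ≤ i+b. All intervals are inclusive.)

Scan j = 5,6,… for ¬p4:
  j=5: fails
  j=6: fails
  j=7: fails
  j=8: holds
First hit at j=8, so smallest k = 8-5 = 3.

3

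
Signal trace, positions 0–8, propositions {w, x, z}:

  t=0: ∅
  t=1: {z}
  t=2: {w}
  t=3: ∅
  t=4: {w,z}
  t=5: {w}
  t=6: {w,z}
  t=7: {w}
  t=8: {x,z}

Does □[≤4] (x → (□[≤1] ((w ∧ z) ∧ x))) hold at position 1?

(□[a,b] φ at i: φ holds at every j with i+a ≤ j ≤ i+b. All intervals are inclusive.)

Check (x → (□[≤1] ((w ∧ z) ∧ x))) at every j in [1,5]:
  j=1: antecedent false → ✓
  j=2: antecedent false → ✓
  j=3: antecedent false → ✓
  j=4: antecedent false → ✓
  j=5: antecedent false → ✓
All positions satisfy it → formula holds.

Yes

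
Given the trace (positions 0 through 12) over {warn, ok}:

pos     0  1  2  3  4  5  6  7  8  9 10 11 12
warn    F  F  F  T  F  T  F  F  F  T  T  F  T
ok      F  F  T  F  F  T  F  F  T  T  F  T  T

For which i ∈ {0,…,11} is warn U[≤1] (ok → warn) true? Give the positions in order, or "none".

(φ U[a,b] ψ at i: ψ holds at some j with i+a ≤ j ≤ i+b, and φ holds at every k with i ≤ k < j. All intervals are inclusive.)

Evaluate at each i in [0,11]:
  i=0: ✓ (rhs at j=0)
  i=1: ✓ (rhs at j=1)
  i=2: ✗ (lhs fails at k=2 before rhs at j=3)
  i=3: ✓ (rhs at j=3)
  i=4: ✓ (rhs at j=4)
  i=5: ✓ (rhs at j=5)
  i=6: ✓ (rhs at j=6)
  i=7: ✓ (rhs at j=7)
  i=8: ✗ (lhs fails at k=8 before rhs at j=9)
  i=9: ✓ (rhs at j=9)
  i=10: ✓ (rhs at j=10)
  i=11: ✗ (lhs fails at k=11 before rhs at j=12)

0, 1, 3, 4, 5, 6, 7, 9, 10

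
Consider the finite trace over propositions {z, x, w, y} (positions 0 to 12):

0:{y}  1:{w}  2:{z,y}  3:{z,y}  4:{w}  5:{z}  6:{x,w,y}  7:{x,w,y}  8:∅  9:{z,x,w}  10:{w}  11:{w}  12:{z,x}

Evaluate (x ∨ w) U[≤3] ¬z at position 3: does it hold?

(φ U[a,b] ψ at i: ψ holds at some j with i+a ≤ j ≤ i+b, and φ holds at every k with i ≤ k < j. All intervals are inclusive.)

Need some j in [3,6] with ¬z, and (x ∨ w) at every k in [3,j-1].
  j=3: ¬z false.
  j=4: ¬z holds, but (x ∨ w) fails at k=3 → not this j.
  j=5: ¬z false.
  j=6: ¬z holds, but (x ∨ w) fails at k=3 → not this j.
No j in the window works → until fails.

No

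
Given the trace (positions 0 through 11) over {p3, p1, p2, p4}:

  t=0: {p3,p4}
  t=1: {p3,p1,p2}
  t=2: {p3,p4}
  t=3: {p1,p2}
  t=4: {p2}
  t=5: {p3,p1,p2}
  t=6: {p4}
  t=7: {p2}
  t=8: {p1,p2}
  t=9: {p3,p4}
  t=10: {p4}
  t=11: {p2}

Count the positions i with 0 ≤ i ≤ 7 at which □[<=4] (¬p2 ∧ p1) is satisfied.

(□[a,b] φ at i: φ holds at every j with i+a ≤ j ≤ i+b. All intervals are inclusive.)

Evaluate at each i in [0,7]:
  i=0: ✗ (fails at j=0)
  i=1: ✗ (fails at j=1)
  i=2: ✗ (fails at j=2)
  i=3: ✗ (fails at j=3)
  i=4: ✗ (fails at j=4)
  i=5: ✗ (fails at j=5)
  i=6: ✗ (fails at j=6)
  i=7: ✗ (fails at j=7)
Positions where it holds: {} → 0.

0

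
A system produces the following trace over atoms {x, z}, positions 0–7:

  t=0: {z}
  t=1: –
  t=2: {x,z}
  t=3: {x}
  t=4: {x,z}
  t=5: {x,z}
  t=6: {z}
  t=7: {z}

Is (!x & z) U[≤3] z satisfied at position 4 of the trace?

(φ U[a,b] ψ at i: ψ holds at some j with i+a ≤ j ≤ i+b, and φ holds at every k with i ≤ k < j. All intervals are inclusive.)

Need some j in [4,7] with z, and (!x & z) at every k in [4,j-1].
  j=4: z holds; no prefix to check → satisfied.

True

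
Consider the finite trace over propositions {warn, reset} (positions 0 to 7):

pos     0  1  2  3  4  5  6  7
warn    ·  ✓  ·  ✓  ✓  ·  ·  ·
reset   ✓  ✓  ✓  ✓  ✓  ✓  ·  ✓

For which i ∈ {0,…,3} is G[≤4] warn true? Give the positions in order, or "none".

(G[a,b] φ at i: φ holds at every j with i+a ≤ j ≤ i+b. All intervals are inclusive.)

none

Evaluate at each i in [0,3]:
  i=0: ✗ (fails at j=0)
  i=1: ✗ (fails at j=2)
  i=2: ✗ (fails at j=2)
  i=3: ✗ (fails at j=5)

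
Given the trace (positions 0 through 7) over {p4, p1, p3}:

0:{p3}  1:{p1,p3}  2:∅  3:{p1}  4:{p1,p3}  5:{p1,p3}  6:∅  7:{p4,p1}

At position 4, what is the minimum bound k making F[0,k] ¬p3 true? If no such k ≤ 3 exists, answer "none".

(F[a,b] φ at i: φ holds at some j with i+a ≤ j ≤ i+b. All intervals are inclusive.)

2

Scan j = 4,5,… for ¬p3:
  j=4: fails
  j=5: fails
  j=6: holds
First hit at j=6, so smallest k = 6-4 = 2.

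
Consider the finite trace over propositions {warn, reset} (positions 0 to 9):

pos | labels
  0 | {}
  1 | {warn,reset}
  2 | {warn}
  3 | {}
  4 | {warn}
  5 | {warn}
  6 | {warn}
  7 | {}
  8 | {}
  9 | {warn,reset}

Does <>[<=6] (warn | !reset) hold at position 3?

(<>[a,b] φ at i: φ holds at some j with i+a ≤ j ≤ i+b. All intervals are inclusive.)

Holds

Check (warn | !reset) at each j in [3,9]:
  j=3: true
  j=4: true
  j=5: true
  j=6: true
  j=7: true
  j=8: true
  j=9: true
Found at j=3 → formula holds.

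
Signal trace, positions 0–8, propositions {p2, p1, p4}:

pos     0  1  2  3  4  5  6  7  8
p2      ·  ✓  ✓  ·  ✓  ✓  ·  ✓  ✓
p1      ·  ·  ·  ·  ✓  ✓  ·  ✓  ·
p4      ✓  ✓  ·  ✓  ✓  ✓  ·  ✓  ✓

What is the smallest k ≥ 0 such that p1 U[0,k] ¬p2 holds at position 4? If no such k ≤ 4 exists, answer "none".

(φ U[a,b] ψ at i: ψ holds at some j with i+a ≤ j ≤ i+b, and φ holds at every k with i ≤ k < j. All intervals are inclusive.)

2

Need earliest j ≥ 4 with ¬p2, and p1 at every k in [4,j-1].
  j=4: rhs fails.
  j=5: rhs fails.
  j=6: rhs holds; lhs holds on [4,5]. k = 2.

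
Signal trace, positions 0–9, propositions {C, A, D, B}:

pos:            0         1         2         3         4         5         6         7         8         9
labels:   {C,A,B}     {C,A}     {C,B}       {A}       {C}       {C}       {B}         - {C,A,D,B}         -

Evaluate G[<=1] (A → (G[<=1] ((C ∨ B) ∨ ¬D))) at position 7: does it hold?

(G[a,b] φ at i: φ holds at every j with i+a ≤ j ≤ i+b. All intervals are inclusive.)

Check (A → (G[<=1] ((C ∨ B) ∨ ¬D))) at every j in [7,8]:
  j=7: antecedent false → ✓
  j=8: antecedent true; consequent holds on [8,9] → ✓
All positions satisfy it → formula holds.

Yes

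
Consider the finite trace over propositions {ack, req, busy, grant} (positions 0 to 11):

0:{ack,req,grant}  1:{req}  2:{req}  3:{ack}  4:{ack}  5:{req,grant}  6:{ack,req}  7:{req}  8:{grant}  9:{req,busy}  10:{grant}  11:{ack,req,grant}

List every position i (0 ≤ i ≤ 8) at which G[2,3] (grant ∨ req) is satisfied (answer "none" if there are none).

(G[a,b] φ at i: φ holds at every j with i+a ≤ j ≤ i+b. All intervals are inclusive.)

3, 4, 5, 6, 7, 8

Evaluate at each i in [0,8]:
  i=0: ✗ (fails at j=3)
  i=1: ✗ (fails at j=3)
  i=2: ✗ (fails at j=4)
  i=3: ✓ (all of [5,6])
  i=4: ✓ (all of [6,7])
  i=5: ✓ (all of [7,8])
  i=6: ✓ (all of [8,9])
  i=7: ✓ (all of [9,10])
  i=8: ✓ (all of [10,11])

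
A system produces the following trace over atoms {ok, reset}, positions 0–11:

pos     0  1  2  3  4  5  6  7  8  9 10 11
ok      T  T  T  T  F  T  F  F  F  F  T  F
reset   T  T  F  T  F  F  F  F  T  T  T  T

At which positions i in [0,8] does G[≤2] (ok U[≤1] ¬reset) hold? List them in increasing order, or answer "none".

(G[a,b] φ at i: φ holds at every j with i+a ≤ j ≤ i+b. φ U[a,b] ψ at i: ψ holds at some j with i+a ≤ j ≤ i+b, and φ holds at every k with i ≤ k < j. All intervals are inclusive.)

1, 2, 3, 4, 5

Evaluate at each i in [0,8]:
  i=0: ✗ (fails at j=0)
  i=1: ✓ (all of [1,3])
  i=2: ✓ (all of [2,4])
  i=3: ✓ (all of [3,5])
  i=4: ✓ (all of [4,6])
  i=5: ✓ (all of [5,7])
  i=6: ✗ (fails at j=8)
  i=7: ✗ (fails at j=8)
  i=8: ✗ (fails at j=8)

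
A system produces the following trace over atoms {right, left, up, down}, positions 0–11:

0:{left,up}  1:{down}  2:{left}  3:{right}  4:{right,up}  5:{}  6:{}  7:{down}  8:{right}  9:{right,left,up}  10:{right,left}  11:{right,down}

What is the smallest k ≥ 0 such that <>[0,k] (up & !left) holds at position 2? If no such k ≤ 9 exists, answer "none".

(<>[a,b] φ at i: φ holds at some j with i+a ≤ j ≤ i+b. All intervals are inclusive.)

Scan j = 2,3,… for (up & !left):
  j=2: fails
  j=3: fails
  j=4: holds
First hit at j=4, so smallest k = 4-2 = 2.

2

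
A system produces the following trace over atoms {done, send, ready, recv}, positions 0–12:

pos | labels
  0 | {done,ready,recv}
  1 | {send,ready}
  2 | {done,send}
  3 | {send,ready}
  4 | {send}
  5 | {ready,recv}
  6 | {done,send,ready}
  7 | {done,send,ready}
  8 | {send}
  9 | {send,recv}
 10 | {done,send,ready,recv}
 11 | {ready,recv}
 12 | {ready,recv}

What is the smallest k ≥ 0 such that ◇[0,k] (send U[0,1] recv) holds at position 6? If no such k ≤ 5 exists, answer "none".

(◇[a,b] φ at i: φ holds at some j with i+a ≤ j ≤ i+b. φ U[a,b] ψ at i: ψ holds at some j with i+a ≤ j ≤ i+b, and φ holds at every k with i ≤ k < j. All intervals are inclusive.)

Scan j = 6,7,… for (send U[0,1] recv):
  j=6: fails
  j=7: fails
  j=8: holds
First hit at j=8, so smallest k = 8-6 = 2.

2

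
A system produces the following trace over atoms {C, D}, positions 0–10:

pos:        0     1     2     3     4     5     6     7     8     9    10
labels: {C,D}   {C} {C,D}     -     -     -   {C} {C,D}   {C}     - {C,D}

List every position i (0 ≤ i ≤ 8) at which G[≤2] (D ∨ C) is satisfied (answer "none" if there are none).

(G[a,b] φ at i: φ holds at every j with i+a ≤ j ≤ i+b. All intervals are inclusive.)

0, 6

Evaluate at each i in [0,8]:
  i=0: ✓ (all of [0,2])
  i=1: ✗ (fails at j=3)
  i=2: ✗ (fails at j=3)
  i=3: ✗ (fails at j=3)
  i=4: ✗ (fails at j=4)
  i=5: ✗ (fails at j=5)
  i=6: ✓ (all of [6,8])
  i=7: ✗ (fails at j=9)
  i=8: ✗ (fails at j=9)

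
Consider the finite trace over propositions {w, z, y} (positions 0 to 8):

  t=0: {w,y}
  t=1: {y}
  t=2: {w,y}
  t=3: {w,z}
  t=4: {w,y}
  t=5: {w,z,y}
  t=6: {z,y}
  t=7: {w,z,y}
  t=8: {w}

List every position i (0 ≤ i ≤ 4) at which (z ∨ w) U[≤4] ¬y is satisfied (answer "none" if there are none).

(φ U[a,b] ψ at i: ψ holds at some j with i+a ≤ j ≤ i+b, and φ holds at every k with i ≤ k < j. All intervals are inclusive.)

Evaluate at each i in [0,4]:
  i=0: ✗ (lhs fails at k=1 before rhs at j=3)
  i=1: ✗ (lhs fails at k=1 before rhs at j=3)
  i=2: ✓ (rhs at j=3; lhs holds on [2,2])
  i=3: ✓ (rhs at j=3)
  i=4: ✓ (rhs at j=8; lhs holds on [4,7])

2, 3, 4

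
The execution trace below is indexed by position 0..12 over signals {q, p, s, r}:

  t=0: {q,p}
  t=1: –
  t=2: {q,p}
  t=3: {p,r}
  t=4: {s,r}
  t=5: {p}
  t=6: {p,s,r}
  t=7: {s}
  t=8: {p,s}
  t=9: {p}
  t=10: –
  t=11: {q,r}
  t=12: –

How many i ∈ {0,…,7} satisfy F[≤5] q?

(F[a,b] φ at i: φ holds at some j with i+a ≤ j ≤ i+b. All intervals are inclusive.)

Evaluate at each i in [0,7]:
  i=0: ✓ (witness j=0)
  i=1: ✓ (witness j=2)
  i=2: ✓ (witness j=2)
  i=3: ✗ (none in [3,8])
  i=4: ✗ (none in [4,9])
  i=5: ✗ (none in [5,10])
  i=6: ✓ (witness j=11)
  i=7: ✓ (witness j=11)
Positions where it holds: {0, 1, 2, 6, 7} → 5.

5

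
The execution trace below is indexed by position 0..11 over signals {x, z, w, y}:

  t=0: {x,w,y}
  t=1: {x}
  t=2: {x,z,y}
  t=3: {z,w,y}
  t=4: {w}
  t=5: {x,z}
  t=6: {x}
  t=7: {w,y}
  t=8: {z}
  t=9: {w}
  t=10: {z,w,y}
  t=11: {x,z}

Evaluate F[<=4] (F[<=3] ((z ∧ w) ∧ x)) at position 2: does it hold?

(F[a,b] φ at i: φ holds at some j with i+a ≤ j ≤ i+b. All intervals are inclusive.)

Does not hold

Check F[<=3] ((z ∧ w) ∧ x) at each j in [2,6]:
  j=2: fails (none in [2,5])
  j=3: fails (none in [3,6])
  j=4: fails (none in [4,7])
  j=5: fails (none in [5,8])
  j=6: fails (none in [6,9])
No position in the window satisfies it → formula fails.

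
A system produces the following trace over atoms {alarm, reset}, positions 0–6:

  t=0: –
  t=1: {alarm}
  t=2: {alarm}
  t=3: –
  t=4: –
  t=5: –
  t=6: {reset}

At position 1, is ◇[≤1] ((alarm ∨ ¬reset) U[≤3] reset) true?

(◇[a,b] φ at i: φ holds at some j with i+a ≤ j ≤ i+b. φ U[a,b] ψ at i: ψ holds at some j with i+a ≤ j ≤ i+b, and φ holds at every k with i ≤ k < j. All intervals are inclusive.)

False

Check ((alarm ∨ ¬reset) U[≤3] reset) at each j in [1,2]:
  j=1: fails
  j=2: fails
No position in the window satisfies it → formula fails.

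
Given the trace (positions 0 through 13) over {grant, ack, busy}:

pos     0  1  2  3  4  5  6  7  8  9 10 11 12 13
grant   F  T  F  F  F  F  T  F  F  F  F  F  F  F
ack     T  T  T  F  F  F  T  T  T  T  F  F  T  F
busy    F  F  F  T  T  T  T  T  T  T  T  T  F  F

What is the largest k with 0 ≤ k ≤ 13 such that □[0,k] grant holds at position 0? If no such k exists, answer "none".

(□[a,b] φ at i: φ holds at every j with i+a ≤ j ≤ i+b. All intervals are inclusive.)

grant must hold from j=0 onward; find where it first fails.
  j=0: fails → no k works.

none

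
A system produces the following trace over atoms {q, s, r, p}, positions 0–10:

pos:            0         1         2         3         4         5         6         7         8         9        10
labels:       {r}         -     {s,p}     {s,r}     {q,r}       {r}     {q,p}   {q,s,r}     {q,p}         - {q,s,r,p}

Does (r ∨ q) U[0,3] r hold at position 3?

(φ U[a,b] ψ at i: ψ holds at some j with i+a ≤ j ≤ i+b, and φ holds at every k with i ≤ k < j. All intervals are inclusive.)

True

Need some j in [3,6] with r, and (r ∨ q) at every k in [3,j-1].
  j=3: r holds; no prefix to check → satisfied.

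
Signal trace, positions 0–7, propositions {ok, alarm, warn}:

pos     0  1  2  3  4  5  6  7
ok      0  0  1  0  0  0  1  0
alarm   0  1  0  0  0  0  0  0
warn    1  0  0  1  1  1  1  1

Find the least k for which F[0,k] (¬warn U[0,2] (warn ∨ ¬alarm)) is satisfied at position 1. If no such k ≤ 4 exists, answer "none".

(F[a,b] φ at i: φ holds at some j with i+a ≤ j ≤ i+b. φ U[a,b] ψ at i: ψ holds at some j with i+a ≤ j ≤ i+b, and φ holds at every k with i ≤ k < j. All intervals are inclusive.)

Scan j = 1,2,… for (¬warn U[0,2] (warn ∨ ¬alarm)):
  j=1: holds
First hit at j=1, so smallest k = 1-1 = 0.

0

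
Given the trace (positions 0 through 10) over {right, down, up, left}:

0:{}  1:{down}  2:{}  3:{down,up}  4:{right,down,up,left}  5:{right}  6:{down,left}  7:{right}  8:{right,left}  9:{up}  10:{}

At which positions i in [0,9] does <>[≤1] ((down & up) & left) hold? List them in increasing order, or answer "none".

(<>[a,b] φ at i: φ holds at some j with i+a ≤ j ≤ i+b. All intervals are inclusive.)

3, 4

Evaluate at each i in [0,9]:
  i=0: ✗ (none in [0,1])
  i=1: ✗ (none in [1,2])
  i=2: ✗ (none in [2,3])
  i=3: ✓ (witness j=4)
  i=4: ✓ (witness j=4)
  i=5: ✗ (none in [5,6])
  i=6: ✗ (none in [6,7])
  i=7: ✗ (none in [7,8])
  i=8: ✗ (none in [8,9])
  i=9: ✗ (none in [9,10])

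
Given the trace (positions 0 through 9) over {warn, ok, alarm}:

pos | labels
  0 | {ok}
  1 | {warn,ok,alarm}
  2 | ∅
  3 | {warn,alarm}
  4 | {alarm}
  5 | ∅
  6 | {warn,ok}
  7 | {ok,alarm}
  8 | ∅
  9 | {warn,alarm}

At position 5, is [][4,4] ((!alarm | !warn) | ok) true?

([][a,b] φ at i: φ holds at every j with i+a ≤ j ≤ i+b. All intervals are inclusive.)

Check ((!alarm | !warn) | ok) at every j in [9,9]:
  j=9: false
Fails at j=9 → formula fails.

No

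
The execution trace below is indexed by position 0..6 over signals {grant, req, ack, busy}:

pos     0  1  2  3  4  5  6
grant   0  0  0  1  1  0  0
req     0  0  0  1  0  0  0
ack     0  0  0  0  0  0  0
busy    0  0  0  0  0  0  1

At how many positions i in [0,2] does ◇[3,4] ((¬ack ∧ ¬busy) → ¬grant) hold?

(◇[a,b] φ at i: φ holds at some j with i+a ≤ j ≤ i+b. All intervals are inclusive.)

Evaluate at each i in [0,2]:
  i=0: ✗ (none in [3,4])
  i=1: ✓ (witness j=5)
  i=2: ✓ (witness j=5)
Positions where it holds: {1, 2} → 2.

2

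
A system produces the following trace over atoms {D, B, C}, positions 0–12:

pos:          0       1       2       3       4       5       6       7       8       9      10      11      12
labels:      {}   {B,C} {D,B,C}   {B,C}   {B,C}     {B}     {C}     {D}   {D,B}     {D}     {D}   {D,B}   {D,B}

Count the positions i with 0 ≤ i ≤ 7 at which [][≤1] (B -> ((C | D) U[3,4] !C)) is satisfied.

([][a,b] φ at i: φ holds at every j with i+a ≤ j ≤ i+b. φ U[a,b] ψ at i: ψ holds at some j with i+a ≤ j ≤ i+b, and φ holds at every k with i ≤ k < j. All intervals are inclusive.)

Evaluate at each i in [0,7]:
  i=0: ✓ (all of [0,1])
  i=1: ✓ (all of [1,2])
  i=2: ✗ (fails at j=3)
  i=3: ✗ (fails at j=3)
  i=4: ✗ (fails at j=4)
  i=5: ✗ (fails at j=5)
  i=6: ✓ (all of [6,7])
  i=7: ✓ (all of [7,8])
Positions where it holds: {0, 1, 6, 7} → 4.

4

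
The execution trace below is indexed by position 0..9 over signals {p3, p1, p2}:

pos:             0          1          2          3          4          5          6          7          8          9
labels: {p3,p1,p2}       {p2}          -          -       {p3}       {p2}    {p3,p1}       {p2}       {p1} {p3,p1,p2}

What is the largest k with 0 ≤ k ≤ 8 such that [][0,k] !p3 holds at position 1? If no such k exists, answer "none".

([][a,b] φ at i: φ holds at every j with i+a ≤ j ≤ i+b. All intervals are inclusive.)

2

!p3 must hold from j=1 onward; find where it first fails.
  j=1: holds
  j=2: holds
  j=3: holds
  j=4: fails
Holds on [1,3], so largest k = 2.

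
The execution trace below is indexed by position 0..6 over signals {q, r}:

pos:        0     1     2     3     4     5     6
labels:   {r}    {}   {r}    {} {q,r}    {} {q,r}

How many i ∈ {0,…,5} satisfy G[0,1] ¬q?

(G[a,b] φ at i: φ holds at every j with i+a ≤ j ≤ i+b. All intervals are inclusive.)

3

Evaluate at each i in [0,5]:
  i=0: ✓ (all of [0,1])
  i=1: ✓ (all of [1,2])
  i=2: ✓ (all of [2,3])
  i=3: ✗ (fails at j=4)
  i=4: ✗ (fails at j=4)
  i=5: ✗ (fails at j=6)
Positions where it holds: {0, 1, 2} → 3.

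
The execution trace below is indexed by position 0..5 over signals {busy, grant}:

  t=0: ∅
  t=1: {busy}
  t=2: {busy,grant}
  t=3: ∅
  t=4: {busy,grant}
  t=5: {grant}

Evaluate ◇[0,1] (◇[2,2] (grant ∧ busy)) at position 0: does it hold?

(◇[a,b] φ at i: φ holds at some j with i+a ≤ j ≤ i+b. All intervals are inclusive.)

Check ◇[2,2] (grant ∧ busy) at each j in [0,1]:
  j=0: holds (witness at 2)
  j=1: fails (none in [3,3])
Found at j=0 → formula holds.

Yes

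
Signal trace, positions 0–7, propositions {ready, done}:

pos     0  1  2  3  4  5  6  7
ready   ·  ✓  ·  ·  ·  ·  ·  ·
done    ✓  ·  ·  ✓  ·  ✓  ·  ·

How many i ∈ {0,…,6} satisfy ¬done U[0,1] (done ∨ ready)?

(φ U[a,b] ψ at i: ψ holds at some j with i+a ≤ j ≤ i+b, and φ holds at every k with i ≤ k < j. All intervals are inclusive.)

Evaluate at each i in [0,6]:
  i=0: ✓ (rhs at j=0)
  i=1: ✓ (rhs at j=1)
  i=2: ✓ (rhs at j=3; lhs holds on [2,2])
  i=3: ✓ (rhs at j=3)
  i=4: ✓ (rhs at j=5; lhs holds on [4,4])
  i=5: ✓ (rhs at j=5)
  i=6: ✗ (no rhs in [6,7])
Positions where it holds: {0, 1, 2, 3, 4, 5} → 6.

6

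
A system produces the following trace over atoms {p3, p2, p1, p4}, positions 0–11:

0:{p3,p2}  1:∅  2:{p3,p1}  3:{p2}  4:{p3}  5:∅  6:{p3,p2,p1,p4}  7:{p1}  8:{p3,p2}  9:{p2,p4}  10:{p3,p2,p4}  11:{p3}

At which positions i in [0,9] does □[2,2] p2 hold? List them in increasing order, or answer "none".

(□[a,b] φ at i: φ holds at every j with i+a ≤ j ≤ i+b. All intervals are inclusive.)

1, 4, 6, 7, 8

Evaluate at each i in [0,9]:
  i=0: ✗ (fails at j=2)
  i=1: ✓ (all of [3,3])
  i=2: ✗ (fails at j=4)
  i=3: ✗ (fails at j=5)
  i=4: ✓ (all of [6,6])
  i=5: ✗ (fails at j=7)
  i=6: ✓ (all of [8,8])
  i=7: ✓ (all of [9,9])
  i=8: ✓ (all of [10,10])
  i=9: ✗ (fails at j=11)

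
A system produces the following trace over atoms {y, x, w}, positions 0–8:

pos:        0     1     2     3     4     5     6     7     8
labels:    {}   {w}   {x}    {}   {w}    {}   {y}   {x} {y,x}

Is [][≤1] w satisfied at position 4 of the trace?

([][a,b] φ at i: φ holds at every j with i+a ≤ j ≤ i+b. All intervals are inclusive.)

Check w at every j in [4,5]:
  j=4: true
  j=5: false
Fails at j=5 → formula fails.

False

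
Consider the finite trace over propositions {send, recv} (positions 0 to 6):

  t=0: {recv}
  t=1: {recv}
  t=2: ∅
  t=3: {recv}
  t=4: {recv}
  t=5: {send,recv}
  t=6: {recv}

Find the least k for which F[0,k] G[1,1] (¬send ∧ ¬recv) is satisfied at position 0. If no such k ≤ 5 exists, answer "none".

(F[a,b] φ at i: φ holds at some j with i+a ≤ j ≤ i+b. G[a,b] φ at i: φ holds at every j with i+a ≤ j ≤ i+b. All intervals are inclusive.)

Scan j = 0,1,… for G[1,1] (¬send ∧ ¬recv):
  j=0: fails
  j=1: holds
First hit at j=1, so smallest k = 1-0 = 1.

1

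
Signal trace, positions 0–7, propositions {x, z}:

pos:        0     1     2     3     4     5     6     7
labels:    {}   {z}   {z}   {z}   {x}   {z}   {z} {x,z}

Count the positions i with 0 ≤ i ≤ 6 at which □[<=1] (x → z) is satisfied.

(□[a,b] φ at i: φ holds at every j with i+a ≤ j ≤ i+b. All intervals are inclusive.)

Evaluate at each i in [0,6]:
  i=0: ✓ (all of [0,1])
  i=1: ✓ (all of [1,2])
  i=2: ✓ (all of [2,3])
  i=3: ✗ (fails at j=4)
  i=4: ✗ (fails at j=4)
  i=5: ✓ (all of [5,6])
  i=6: ✓ (all of [6,7])
Positions where it holds: {0, 1, 2, 5, 6} → 5.

5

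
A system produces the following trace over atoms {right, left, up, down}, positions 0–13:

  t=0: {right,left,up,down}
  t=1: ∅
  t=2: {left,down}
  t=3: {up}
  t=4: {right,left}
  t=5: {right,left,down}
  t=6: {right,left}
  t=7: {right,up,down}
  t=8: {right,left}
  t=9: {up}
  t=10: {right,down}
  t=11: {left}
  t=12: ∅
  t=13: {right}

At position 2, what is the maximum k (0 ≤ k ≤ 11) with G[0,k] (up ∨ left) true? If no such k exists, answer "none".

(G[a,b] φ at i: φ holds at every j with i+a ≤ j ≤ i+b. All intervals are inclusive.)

7

(up ∨ left) must hold from j=2 onward; find where it first fails.
  j=2: holds
  j=3: holds
  j=4: holds
  j=5: holds
  j=6: holds
  j=7: holds
  j=8: holds
  j=9: holds
  j=10: fails
Holds on [2,9], so largest k = 7.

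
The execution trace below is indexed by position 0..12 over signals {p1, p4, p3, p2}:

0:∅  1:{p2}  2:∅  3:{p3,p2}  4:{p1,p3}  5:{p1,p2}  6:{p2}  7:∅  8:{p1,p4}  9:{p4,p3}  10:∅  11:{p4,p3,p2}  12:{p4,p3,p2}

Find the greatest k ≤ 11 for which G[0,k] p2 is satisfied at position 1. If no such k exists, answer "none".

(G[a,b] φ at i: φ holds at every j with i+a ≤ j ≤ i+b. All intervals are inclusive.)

0

p2 must hold from j=1 onward; find where it first fails.
  j=1: holds
  j=2: fails
Holds on [1,1], so largest k = 0.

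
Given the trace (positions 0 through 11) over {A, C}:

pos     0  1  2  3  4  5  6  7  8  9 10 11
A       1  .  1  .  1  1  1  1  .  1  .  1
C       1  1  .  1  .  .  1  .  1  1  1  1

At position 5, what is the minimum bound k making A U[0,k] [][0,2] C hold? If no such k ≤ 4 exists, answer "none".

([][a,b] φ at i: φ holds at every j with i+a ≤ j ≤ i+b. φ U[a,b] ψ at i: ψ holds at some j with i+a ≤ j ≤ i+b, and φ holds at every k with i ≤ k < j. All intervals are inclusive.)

Need earliest j ≥ 5 with [][0,2] C, and A at every k in [5,j-1].
  j=5: rhs fails.
  j=6: rhs fails.
  j=7: rhs fails.
  j=8: rhs holds; lhs holds on [5,7]. k = 3.

3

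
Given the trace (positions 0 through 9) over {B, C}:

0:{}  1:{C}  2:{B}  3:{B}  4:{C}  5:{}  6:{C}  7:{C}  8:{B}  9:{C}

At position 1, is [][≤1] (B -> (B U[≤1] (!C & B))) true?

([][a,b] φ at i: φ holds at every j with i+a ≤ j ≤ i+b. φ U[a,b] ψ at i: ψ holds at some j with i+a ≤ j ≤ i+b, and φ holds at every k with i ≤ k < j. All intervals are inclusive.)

Holds

Check (B -> (B U[≤1] (!C & B))) at every j in [1,2]:
  j=1: antecedent false → ✓
  j=2: antecedent true; consequent holds → ✓
All positions satisfy it → formula holds.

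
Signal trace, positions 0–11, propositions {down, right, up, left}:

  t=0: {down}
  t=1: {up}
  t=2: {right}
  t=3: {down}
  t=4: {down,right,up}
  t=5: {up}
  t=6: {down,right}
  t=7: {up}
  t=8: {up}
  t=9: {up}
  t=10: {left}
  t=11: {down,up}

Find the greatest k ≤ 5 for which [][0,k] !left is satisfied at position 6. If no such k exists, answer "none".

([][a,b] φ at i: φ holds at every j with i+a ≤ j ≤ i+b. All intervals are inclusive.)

!left must hold from j=6 onward; find where it first fails.
  j=6: holds
  j=7: holds
  j=8: holds
  j=9: holds
  j=10: fails
Holds on [6,9], so largest k = 3.

3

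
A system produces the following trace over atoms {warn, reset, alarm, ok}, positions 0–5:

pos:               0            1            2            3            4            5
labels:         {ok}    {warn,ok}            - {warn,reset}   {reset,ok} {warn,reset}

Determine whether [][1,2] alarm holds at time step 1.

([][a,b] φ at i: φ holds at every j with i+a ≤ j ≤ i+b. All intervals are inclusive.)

No

Check alarm at every j in [2,3]:
  j=2: false
  j=3: false
Fails at j=2 → formula fails.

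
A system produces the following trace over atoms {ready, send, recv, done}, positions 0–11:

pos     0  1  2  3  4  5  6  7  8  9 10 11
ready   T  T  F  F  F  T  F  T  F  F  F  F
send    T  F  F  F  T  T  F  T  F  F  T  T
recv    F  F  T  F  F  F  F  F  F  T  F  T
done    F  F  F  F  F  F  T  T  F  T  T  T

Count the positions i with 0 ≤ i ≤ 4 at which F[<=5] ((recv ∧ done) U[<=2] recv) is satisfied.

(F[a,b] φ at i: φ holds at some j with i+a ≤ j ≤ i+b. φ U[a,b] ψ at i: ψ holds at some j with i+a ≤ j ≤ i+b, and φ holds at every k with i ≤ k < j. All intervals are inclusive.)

Evaluate at each i in [0,4]:
  i=0: ✓ (witness j=2)
  i=1: ✓ (witness j=2)
  i=2: ✓ (witness j=2)
  i=3: ✗ (none in [3,8])
  i=4: ✓ (witness j=9)
Positions where it holds: {0, 1, 2, 4} → 4.

4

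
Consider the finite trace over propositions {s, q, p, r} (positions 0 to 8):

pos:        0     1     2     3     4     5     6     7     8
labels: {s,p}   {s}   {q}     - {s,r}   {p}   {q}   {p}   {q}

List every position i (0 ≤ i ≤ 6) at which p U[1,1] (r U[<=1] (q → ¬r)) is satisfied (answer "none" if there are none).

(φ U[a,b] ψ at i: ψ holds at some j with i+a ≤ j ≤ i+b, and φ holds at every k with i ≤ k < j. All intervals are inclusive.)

Evaluate at each i in [0,6]:
  i=0: ✓ (rhs at j=1; lhs holds on [0,0])
  i=1: ✗ (lhs fails at k=1 before rhs at j=2)
  i=2: ✗ (lhs fails at k=2 before rhs at j=3)
  i=3: ✗ (lhs fails at k=3 before rhs at j=4)
  i=4: ✗ (lhs fails at k=4 before rhs at j=5)
  i=5: ✓ (rhs at j=6; lhs holds on [5,5])
  i=6: ✗ (lhs fails at k=6 before rhs at j=7)

0, 5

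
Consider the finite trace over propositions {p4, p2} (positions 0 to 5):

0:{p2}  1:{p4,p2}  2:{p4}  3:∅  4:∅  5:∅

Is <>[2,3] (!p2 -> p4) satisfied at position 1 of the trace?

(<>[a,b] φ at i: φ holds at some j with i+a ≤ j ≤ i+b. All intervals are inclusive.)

No

Check (!p2 -> p4) at each j in [3,4]:
  j=3: false
  j=4: false
No position in the window satisfies it → formula fails.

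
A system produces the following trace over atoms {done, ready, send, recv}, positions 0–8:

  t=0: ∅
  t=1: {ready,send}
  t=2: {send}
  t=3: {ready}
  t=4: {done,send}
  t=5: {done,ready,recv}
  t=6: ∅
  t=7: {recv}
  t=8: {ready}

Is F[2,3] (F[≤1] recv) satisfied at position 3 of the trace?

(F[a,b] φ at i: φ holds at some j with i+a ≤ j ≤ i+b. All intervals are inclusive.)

True

Check F[≤1] recv at each j in [5,6]:
  j=5: holds (witness at 5)
  j=6: holds (witness at 7)
Found at j=5 → formula holds.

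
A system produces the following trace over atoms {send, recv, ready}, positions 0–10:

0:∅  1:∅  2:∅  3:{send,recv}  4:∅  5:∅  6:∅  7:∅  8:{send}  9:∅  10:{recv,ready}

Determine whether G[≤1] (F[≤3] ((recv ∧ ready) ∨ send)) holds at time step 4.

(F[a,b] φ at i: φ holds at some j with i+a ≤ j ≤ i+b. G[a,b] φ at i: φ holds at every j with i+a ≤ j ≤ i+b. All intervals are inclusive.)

Does not hold

Check F[≤3] ((recv ∧ ready) ∨ send) at every j in [4,5]:
  j=4: fails (none in [4,7])
  j=5: holds (witness at 8)
Fails at j=4 → formula fails.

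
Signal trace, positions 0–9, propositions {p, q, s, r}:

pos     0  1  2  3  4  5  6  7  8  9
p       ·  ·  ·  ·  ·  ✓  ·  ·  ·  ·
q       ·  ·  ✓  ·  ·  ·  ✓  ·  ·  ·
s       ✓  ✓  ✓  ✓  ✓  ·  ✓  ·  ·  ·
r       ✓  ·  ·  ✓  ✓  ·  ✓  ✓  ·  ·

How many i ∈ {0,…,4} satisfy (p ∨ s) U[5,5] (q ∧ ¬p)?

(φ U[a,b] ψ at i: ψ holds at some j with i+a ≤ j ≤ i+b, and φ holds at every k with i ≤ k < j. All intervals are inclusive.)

1

Evaluate at each i in [0,4]:
  i=0: ✗ (no rhs in [5,5])
  i=1: ✓ (rhs at j=6; lhs holds on [1,5])
  i=2: ✗ (no rhs in [7,7])
  i=3: ✗ (no rhs in [8,8])
  i=4: ✗ (no rhs in [9,9])
Positions where it holds: {1} → 1.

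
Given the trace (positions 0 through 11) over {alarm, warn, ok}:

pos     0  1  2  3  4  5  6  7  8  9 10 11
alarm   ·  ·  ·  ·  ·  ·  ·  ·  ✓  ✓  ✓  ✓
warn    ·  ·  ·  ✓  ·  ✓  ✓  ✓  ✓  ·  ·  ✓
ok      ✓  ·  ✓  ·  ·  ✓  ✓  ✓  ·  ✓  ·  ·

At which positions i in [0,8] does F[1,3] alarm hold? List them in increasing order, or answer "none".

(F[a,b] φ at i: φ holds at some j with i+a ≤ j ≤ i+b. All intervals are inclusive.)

Evaluate at each i in [0,8]:
  i=0: ✗ (none in [1,3])
  i=1: ✗ (none in [2,4])
  i=2: ✗ (none in [3,5])
  i=3: ✗ (none in [4,6])
  i=4: ✗ (none in [5,7])
  i=5: ✓ (witness j=8)
  i=6: ✓ (witness j=8)
  i=7: ✓ (witness j=8)
  i=8: ✓ (witness j=9)

5, 6, 7, 8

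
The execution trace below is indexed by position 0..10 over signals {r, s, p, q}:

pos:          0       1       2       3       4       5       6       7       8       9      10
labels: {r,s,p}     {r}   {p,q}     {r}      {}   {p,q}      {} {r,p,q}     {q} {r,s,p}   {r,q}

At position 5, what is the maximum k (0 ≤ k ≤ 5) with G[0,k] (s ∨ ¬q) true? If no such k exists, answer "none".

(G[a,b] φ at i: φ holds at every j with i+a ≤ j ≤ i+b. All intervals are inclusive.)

(s ∨ ¬q) must hold from j=5 onward; find where it first fails.
  j=5: fails → no k works.

none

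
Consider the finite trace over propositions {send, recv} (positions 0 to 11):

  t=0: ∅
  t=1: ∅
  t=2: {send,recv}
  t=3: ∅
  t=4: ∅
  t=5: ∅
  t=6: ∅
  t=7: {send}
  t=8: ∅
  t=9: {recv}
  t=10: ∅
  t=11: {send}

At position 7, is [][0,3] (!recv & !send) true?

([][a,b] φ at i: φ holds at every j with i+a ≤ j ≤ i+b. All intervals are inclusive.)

Check (!recv & !send) at every j in [7,10]:
  j=7: false
  j=8: true
  j=9: false
  j=10: true
Fails at j=7 → formula fails.

Does not hold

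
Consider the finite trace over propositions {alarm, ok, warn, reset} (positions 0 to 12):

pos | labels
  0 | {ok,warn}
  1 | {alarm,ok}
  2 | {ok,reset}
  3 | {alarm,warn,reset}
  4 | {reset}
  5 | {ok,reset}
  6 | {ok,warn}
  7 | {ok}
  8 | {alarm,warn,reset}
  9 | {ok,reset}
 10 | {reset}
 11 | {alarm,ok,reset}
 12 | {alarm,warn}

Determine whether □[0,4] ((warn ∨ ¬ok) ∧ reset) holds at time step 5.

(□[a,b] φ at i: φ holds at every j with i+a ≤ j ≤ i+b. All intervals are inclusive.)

No

Check ((warn ∨ ¬ok) ∧ reset) at every j in [5,9]:
  j=5: false
  j=6: false
  j=7: false
  j=8: true
  j=9: false
Fails at j=5 → formula fails.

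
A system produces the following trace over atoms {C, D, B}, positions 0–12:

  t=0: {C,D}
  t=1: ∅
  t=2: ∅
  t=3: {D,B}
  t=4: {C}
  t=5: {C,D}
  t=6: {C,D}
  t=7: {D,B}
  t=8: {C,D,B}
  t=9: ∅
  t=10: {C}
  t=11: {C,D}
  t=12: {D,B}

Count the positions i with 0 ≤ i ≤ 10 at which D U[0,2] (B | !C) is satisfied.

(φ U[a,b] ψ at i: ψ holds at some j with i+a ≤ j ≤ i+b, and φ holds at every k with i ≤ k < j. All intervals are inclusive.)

9

Evaluate at each i in [0,10]:
  i=0: ✓ (rhs at j=1; lhs holds on [0,0])
  i=1: ✓ (rhs at j=1)
  i=2: ✓ (rhs at j=2)
  i=3: ✓ (rhs at j=3)
  i=4: ✗ (no rhs in [4,6])
  i=5: ✓ (rhs at j=7; lhs holds on [5,6])
  i=6: ✓ (rhs at j=7; lhs holds on [6,6])
  i=7: ✓ (rhs at j=7)
  i=8: ✓ (rhs at j=8)
  i=9: ✓ (rhs at j=9)
  i=10: ✗ (lhs fails at k=10 before rhs at j=12)
Positions where it holds: {0, 1, 2, 3, 5, 6, 7, 8, 9} → 9.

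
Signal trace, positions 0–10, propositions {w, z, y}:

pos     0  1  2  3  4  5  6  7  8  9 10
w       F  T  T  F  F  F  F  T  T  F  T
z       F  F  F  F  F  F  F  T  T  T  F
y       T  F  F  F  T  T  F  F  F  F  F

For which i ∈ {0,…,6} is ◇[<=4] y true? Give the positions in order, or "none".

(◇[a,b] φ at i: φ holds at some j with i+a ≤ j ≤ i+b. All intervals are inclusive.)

Evaluate at each i in [0,6]:
  i=0: ✓ (witness j=0)
  i=1: ✓ (witness j=4)
  i=2: ✓ (witness j=4)
  i=3: ✓ (witness j=4)
  i=4: ✓ (witness j=4)
  i=5: ✓ (witness j=5)
  i=6: ✗ (none in [6,10])

0, 1, 2, 3, 4, 5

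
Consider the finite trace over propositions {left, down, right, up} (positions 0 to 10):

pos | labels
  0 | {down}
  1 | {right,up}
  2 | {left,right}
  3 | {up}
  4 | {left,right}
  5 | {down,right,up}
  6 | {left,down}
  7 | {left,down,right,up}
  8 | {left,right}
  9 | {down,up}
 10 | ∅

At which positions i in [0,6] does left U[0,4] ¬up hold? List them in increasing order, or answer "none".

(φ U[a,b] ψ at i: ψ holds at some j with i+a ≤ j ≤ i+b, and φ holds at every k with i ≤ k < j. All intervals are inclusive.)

0, 2, 4, 6

Evaluate at each i in [0,6]:
  i=0: ✓ (rhs at j=0)
  i=1: ✗ (lhs fails at k=1 before rhs at j=2)
  i=2: ✓ (rhs at j=2)
  i=3: ✗ (lhs fails at k=3 before rhs at j=4)
  i=4: ✓ (rhs at j=4)
  i=5: ✗ (lhs fails at k=5 before rhs at j=6)
  i=6: ✓ (rhs at j=6)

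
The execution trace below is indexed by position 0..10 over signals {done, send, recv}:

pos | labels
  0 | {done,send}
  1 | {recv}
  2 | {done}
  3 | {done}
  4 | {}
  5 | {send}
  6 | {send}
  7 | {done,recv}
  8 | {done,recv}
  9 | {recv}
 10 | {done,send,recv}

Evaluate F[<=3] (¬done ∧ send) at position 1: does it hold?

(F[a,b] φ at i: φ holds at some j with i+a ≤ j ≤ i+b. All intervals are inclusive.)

Check (¬done ∧ send) at each j in [1,4]:
  j=1: false
  j=2: false
  j=3: false
  j=4: false
No position in the window satisfies it → formula fails.

False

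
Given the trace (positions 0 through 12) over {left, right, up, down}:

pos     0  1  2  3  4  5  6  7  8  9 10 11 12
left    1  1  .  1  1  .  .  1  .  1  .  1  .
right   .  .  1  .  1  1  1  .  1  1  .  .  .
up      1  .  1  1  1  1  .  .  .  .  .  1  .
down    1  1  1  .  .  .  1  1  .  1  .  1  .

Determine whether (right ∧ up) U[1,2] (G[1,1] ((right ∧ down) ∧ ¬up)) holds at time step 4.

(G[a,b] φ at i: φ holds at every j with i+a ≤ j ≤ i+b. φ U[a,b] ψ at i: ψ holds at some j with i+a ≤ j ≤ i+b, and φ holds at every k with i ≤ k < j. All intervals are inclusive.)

Holds

Need some j in [5,6] with G[1,1] ((right ∧ down) ∧ ¬up), and (right ∧ up) at every k in [4,j-1].
  j=5: G[1,1] ((right ∧ down) ∧ ¬up) holds; (right ∧ up) holds at every k in [4,4] → satisfied.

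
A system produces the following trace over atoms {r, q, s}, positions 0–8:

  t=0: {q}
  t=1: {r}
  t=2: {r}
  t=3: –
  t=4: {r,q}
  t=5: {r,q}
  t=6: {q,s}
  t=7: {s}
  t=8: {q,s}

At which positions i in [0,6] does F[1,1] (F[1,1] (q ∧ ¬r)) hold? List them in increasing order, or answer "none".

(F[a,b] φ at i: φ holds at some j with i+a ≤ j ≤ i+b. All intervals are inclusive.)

Evaluate at each i in [0,6]:
  i=0: ✗ (none in [1,1])
  i=1: ✗ (none in [2,2])
  i=2: ✗ (none in [3,3])
  i=3: ✗ (none in [4,4])
  i=4: ✓ (witness j=5)
  i=5: ✗ (none in [6,6])
  i=6: ✓ (witness j=7)

4, 6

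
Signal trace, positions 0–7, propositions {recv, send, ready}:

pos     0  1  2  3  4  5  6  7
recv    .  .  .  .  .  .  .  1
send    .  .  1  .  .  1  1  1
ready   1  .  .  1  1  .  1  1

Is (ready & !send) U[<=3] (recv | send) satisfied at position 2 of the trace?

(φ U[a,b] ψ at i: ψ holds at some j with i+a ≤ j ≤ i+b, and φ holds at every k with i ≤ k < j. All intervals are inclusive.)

True

Need some j in [2,5] with (recv | send), and (ready & !send) at every k in [2,j-1].
  j=2: (recv | send) holds; no prefix to check → satisfied.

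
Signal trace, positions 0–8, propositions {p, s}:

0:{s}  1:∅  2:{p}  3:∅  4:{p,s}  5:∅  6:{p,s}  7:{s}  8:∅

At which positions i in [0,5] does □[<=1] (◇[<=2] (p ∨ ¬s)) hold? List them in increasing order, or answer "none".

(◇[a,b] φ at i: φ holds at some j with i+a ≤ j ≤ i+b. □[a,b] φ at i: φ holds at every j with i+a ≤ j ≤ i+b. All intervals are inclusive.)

Evaluate at each i in [0,5]:
  i=0: ✓ (all of [0,1])
  i=1: ✓ (all of [1,2])
  i=2: ✓ (all of [2,3])
  i=3: ✓ (all of [3,4])
  i=4: ✓ (all of [4,5])
  i=5: ✓ (all of [5,6])

0, 1, 2, 3, 4, 5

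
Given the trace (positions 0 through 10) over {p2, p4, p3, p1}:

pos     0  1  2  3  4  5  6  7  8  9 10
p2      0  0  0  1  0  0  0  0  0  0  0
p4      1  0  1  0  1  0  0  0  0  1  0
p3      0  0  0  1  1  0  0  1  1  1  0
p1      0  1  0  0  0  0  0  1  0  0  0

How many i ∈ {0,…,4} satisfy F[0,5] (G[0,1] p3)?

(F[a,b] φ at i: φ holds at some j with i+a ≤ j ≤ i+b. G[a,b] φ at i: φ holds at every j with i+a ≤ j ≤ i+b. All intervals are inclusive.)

5

Evaluate at each i in [0,4]:
  i=0: ✓ (witness j=3)
  i=1: ✓ (witness j=3)
  i=2: ✓ (witness j=3)
  i=3: ✓ (witness j=3)
  i=4: ✓ (witness j=7)
Positions where it holds: {0, 1, 2, 3, 4} → 5.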